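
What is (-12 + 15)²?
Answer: 9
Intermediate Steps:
(-12 + 15)² = 3² = 9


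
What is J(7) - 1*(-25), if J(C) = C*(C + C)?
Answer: 123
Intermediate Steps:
J(C) = 2*C² (J(C) = C*(2*C) = 2*C²)
J(7) - 1*(-25) = 2*7² - 1*(-25) = 2*49 + 25 = 98 + 25 = 123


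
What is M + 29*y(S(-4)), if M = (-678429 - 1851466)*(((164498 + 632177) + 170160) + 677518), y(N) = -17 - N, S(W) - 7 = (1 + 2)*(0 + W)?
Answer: -4160040433283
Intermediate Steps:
S(W) = 7 + 3*W (S(W) = 7 + (1 + 2)*(0 + W) = 7 + 3*W)
M = -4160040432935 (M = -2529895*((796675 + 170160) + 677518) = -2529895*(966835 + 677518) = -2529895*1644353 = -4160040432935)
M + 29*y(S(-4)) = -4160040432935 + 29*(-17 - (7 + 3*(-4))) = -4160040432935 + 29*(-17 - (7 - 12)) = -4160040432935 + 29*(-17 - 1*(-5)) = -4160040432935 + 29*(-17 + 5) = -4160040432935 + 29*(-12) = -4160040432935 - 348 = -4160040433283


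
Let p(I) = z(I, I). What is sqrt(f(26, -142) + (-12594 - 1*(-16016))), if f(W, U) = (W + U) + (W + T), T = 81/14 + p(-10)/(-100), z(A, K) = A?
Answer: sqrt(4088910)/35 ≈ 57.774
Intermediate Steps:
p(I) = I
T = 206/35 (T = 81/14 - 10/(-100) = 81*(1/14) - 10*(-1/100) = 81/14 + 1/10 = 206/35 ≈ 5.8857)
f(W, U) = 206/35 + U + 2*W (f(W, U) = (W + U) + (W + 206/35) = (U + W) + (206/35 + W) = 206/35 + U + 2*W)
sqrt(f(26, -142) + (-12594 - 1*(-16016))) = sqrt((206/35 - 142 + 2*26) + (-12594 - 1*(-16016))) = sqrt((206/35 - 142 + 52) + (-12594 + 16016)) = sqrt(-2944/35 + 3422) = sqrt(116826/35) = sqrt(4088910)/35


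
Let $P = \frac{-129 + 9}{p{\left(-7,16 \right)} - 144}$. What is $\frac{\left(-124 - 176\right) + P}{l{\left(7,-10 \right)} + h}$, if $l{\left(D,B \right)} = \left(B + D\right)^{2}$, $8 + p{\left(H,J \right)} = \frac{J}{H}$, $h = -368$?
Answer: $\frac{2693}{3231} \approx 0.83349$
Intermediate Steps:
$p{\left(H,J \right)} = -8 + \frac{J}{H}$
$P = \frac{7}{9}$ ($P = \frac{-129 + 9}{\left(-8 + \frac{16}{-7}\right) - 144} = - \frac{120}{\left(-8 + 16 \left(- \frac{1}{7}\right)\right) - 144} = - \frac{120}{\left(-8 - \frac{16}{7}\right) - 144} = - \frac{120}{- \frac{72}{7} - 144} = - \frac{120}{- \frac{1080}{7}} = \left(-120\right) \left(- \frac{7}{1080}\right) = \frac{7}{9} \approx 0.77778$)
$\frac{\left(-124 - 176\right) + P}{l{\left(7,-10 \right)} + h} = \frac{\left(-124 - 176\right) + \frac{7}{9}}{\left(-10 + 7\right)^{2} - 368} = \frac{\left(-124 - 176\right) + \frac{7}{9}}{\left(-3\right)^{2} - 368} = \frac{-300 + \frac{7}{9}}{9 - 368} = - \frac{2693}{9 \left(-359\right)} = \left(- \frac{2693}{9}\right) \left(- \frac{1}{359}\right) = \frac{2693}{3231}$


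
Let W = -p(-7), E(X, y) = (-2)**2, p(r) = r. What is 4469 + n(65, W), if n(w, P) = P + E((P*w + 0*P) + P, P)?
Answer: 4480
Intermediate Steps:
E(X, y) = 4
W = 7 (W = -1*(-7) = 7)
n(w, P) = 4 + P (n(w, P) = P + 4 = 4 + P)
4469 + n(65, W) = 4469 + (4 + 7) = 4469 + 11 = 4480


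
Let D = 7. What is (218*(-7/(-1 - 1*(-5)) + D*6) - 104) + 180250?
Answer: 377841/2 ≈ 1.8892e+5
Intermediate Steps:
(218*(-7/(-1 - 1*(-5)) + D*6) - 104) + 180250 = (218*(-7/(-1 - 1*(-5)) + 7*6) - 104) + 180250 = (218*(-7/(-1 + 5) + 42) - 104) + 180250 = (218*(-7/4 + 42) - 104) + 180250 = (218*(161/4) - 104) + 180250 = (17549/2 - 104) + 180250 = 17341/2 + 180250 = 377841/2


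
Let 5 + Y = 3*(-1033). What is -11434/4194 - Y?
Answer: 6503371/2097 ≈ 3101.3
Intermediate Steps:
Y = -3104 (Y = -5 + 3*(-1033) = -5 - 3099 = -3104)
-11434/4194 - Y = -11434/4194 - 1*(-3104) = -11434*1/4194 + 3104 = -5717/2097 + 3104 = 6503371/2097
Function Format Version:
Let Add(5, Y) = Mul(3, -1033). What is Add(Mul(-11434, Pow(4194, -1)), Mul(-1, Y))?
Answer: Rational(6503371, 2097) ≈ 3101.3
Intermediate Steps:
Y = -3104 (Y = Add(-5, Mul(3, -1033)) = Add(-5, -3099) = -3104)
Add(Mul(-11434, Pow(4194, -1)), Mul(-1, Y)) = Add(Mul(-11434, Pow(4194, -1)), Mul(-1, -3104)) = Add(Mul(-11434, Rational(1, 4194)), 3104) = Add(Rational(-5717, 2097), 3104) = Rational(6503371, 2097)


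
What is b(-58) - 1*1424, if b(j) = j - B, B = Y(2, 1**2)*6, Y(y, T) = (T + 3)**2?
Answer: -1578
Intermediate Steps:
Y(y, T) = (3 + T)**2
B = 96 (B = (3 + 1**2)**2*6 = (3 + 1)**2*6 = 4**2*6 = 16*6 = 96)
b(j) = -96 + j (b(j) = j - 1*96 = j - 96 = -96 + j)
b(-58) - 1*1424 = (-96 - 58) - 1*1424 = -154 - 1424 = -1578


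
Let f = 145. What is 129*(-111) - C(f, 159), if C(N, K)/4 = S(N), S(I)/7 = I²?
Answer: -603019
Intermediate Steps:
S(I) = 7*I²
C(N, K) = 28*N² (C(N, K) = 4*(7*N²) = 28*N²)
129*(-111) - C(f, 159) = 129*(-111) - 28*145² = -14319 - 28*21025 = -14319 - 1*588700 = -14319 - 588700 = -603019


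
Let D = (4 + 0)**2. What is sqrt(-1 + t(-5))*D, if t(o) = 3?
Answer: 16*sqrt(2) ≈ 22.627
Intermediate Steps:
D = 16 (D = 4**2 = 16)
sqrt(-1 + t(-5))*D = sqrt(-1 + 3)*16 = sqrt(2)*16 = 16*sqrt(2)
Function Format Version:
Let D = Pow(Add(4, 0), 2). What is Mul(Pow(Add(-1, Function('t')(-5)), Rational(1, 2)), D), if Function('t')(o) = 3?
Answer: Mul(16, Pow(2, Rational(1, 2))) ≈ 22.627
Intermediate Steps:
D = 16 (D = Pow(4, 2) = 16)
Mul(Pow(Add(-1, Function('t')(-5)), Rational(1, 2)), D) = Mul(Pow(Add(-1, 3), Rational(1, 2)), 16) = Mul(Pow(2, Rational(1, 2)), 16) = Mul(16, Pow(2, Rational(1, 2)))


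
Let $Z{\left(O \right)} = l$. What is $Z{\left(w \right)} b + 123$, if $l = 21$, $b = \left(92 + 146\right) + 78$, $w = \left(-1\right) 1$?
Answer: $6759$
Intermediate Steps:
$w = -1$
$b = 316$ ($b = 238 + 78 = 316$)
$Z{\left(O \right)} = 21$
$Z{\left(w \right)} b + 123 = 21 \cdot 316 + 123 = 6636 + 123 = 6759$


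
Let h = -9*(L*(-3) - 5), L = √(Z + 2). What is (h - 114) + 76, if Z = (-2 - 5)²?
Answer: 7 + 27*√51 ≈ 199.82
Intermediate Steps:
Z = 49 (Z = (-7)² = 49)
L = √51 (L = √(49 + 2) = √51 ≈ 7.1414)
h = 45 + 27*√51 (h = -9*(√51*(-3) - 5) = -9*(-3*√51 - 5) = -9*(-5 - 3*√51) = 45 + 27*√51 ≈ 237.82)
(h - 114) + 76 = ((45 + 27*√51) - 114) + 76 = (-69 + 27*√51) + 76 = 7 + 27*√51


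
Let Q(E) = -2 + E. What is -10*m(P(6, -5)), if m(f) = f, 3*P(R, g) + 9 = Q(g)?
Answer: 160/3 ≈ 53.333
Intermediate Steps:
P(R, g) = -11/3 + g/3 (P(R, g) = -3 + (-2 + g)/3 = -3 + (-2/3 + g/3) = -11/3 + g/3)
-10*m(P(6, -5)) = -10*(-11/3 + (1/3)*(-5)) = -10*(-11/3 - 5/3) = -10*(-16/3) = 160/3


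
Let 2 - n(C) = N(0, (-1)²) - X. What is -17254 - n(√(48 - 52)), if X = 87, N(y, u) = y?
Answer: -17343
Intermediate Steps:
n(C) = 89 (n(C) = 2 - (0 - 1*87) = 2 - (0 - 87) = 2 - 1*(-87) = 2 + 87 = 89)
-17254 - n(√(48 - 52)) = -17254 - 1*89 = -17254 - 89 = -17343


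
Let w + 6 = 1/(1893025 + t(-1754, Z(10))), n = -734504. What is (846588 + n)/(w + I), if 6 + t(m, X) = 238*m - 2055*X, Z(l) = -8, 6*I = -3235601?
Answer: -1003380675528/4827593053453 ≈ -0.20784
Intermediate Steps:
I = -3235601/6 (I = (⅙)*(-3235601) = -3235601/6 ≈ -5.3927e+5)
t(m, X) = -6 - 2055*X + 238*m (t(m, X) = -6 + (238*m - 2055*X) = -6 + (-2055*X + 238*m) = -6 - 2055*X + 238*m)
w = -8952041/1492007 (w = -6 + 1/(1893025 + (-6 - 2055*(-8) + 238*(-1754))) = -6 + 1/(1893025 + (-6 + 16440 - 417452)) = -6 + 1/(1893025 - 401018) = -6 + 1/1492007 = -8952041/1492007 ≈ -6.0000)
(846588 + n)/(w + I) = (846588 - 734504)/(-8952041/1492007 - 3235601/6) = 112084/(-4827593053453/8952042) = 112084*(-8952042/4827593053453) = -1003380675528/4827593053453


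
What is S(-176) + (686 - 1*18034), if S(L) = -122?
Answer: -17470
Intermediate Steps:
S(-176) + (686 - 1*18034) = -122 + (686 - 1*18034) = -122 + (686 - 18034) = -122 - 17348 = -17470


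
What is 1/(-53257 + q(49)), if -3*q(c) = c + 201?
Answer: -3/160021 ≈ -1.8748e-5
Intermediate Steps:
q(c) = -67 - c/3 (q(c) = -(c + 201)/3 = -(201 + c)/3 = -67 - c/3)
1/(-53257 + q(49)) = 1/(-53257 + (-67 - ⅓*49)) = 1/(-53257 + (-67 - 49/3)) = 1/(-53257 - 250/3) = 1/(-160021/3) = -3/160021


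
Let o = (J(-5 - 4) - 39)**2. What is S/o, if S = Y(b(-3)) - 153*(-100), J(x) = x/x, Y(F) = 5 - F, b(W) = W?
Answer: 3827/361 ≈ 10.601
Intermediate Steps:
J(x) = 1
o = 1444 (o = (1 - 39)**2 = (-38)**2 = 1444)
S = 15308 (S = (5 - 1*(-3)) - 153*(-100) = (5 + 3) + 15300 = 8 + 15300 = 15308)
S/o = 15308/1444 = 15308*(1/1444) = 3827/361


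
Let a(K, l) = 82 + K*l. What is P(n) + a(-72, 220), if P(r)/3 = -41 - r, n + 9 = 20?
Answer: -15914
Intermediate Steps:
n = 11 (n = -9 + 20 = 11)
P(r) = -123 - 3*r (P(r) = 3*(-41 - r) = -123 - 3*r)
P(n) + a(-72, 220) = (-123 - 3*11) + (82 - 72*220) = (-123 - 33) + (82 - 15840) = -156 - 15758 = -15914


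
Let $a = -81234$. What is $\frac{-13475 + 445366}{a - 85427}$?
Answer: $- \frac{431891}{166661} \approx -2.5914$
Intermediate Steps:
$\frac{-13475 + 445366}{a - 85427} = \frac{-13475 + 445366}{-81234 - 85427} = \frac{431891}{-166661} = 431891 \left(- \frac{1}{166661}\right) = - \frac{431891}{166661}$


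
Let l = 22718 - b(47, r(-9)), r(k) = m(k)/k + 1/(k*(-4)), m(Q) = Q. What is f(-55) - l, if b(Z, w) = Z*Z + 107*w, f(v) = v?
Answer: -736345/36 ≈ -20454.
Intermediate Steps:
r(k) = 1 - 1/(4*k) (r(k) = k/k + 1/(k*(-4)) = 1 - 1/4/k = 1 - 1/(4*k))
b(Z, w) = Z**2 + 107*w
l = 734365/36 (l = 22718 - (47**2 + 107*((-1/4 - 9)/(-9))) = 22718 - (2209 + 107*(-1/9*(-37/4))) = 22718 - (2209 + 107*(37/36)) = 22718 - (2209 + 3959/36) = 22718 - 1*83483/36 = 22718 - 83483/36 = 734365/36 ≈ 20399.)
f(-55) - l = -55 - 1*734365/36 = -55 - 734365/36 = -736345/36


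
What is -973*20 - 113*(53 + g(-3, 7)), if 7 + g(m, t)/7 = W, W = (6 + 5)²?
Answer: -115623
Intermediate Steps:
W = 121 (W = 11² = 121)
g(m, t) = 798 (g(m, t) = -49 + 7*121 = -49 + 847 = 798)
-973*20 - 113*(53 + g(-3, 7)) = -973*20 - 113*(53 + 798) = -19460 - 113*851 = -19460 - 1*96163 = -19460 - 96163 = -115623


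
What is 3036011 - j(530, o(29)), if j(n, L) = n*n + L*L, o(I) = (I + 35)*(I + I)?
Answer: -11023833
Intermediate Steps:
o(I) = 2*I*(35 + I) (o(I) = (35 + I)*(2*I) = 2*I*(35 + I))
j(n, L) = L² + n² (j(n, L) = n² + L² = L² + n²)
3036011 - j(530, o(29)) = 3036011 - ((2*29*(35 + 29))² + 530²) = 3036011 - ((2*29*64)² + 280900) = 3036011 - (3712² + 280900) = 3036011 - (13778944 + 280900) = 3036011 - 1*14059844 = 3036011 - 14059844 = -11023833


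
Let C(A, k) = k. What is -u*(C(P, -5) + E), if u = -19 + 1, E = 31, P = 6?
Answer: 468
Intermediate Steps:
u = -18
-u*(C(P, -5) + E) = -(-18)*(-5 + 31) = -(-18)*26 = -1*(-468) = 468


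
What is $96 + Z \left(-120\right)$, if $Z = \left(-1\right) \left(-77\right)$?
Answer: $-9144$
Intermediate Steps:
$Z = 77$
$96 + Z \left(-120\right) = 96 + 77 \left(-120\right) = 96 - 9240 = -9144$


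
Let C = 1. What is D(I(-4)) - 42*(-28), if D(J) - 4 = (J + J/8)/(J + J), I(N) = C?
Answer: 18889/16 ≈ 1180.6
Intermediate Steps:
I(N) = 1
D(J) = 73/16 (D(J) = 4 + (J + J/8)/(J + J) = 4 + (J + J*(⅛))/((2*J)) = 4 + (J + J/8)*(1/(2*J)) = 4 + (9*J/8)*(1/(2*J)) = 4 + 9/16 = 73/16)
D(I(-4)) - 42*(-28) = 73/16 - 42*(-28) = 73/16 + 1176 = 18889/16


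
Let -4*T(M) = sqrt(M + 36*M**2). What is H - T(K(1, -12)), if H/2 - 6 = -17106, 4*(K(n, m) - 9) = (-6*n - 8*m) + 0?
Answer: -34200 + 3*sqrt(15890)/8 ≈ -34153.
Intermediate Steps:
K(n, m) = 9 - 2*m - 3*n/2 (K(n, m) = 9 + ((-6*n - 8*m) + 0)/4 = 9 + ((-8*m - 6*n) + 0)/4 = 9 + (-8*m - 6*n)/4 = 9 + (-2*m - 3*n/2) = 9 - 2*m - 3*n/2)
H = -34200 (H = 12 + 2*(-17106) = 12 - 34212 = -34200)
T(M) = -sqrt(M + 36*M**2)/4
H - T(K(1, -12)) = -34200 - (-1)*sqrt((9 - 2*(-12) - 3/2*1)*(1 + 36*(9 - 2*(-12) - 3/2*1)))/4 = -34200 - (-1)*sqrt((9 + 24 - 3/2)*(1 + 36*(9 + 24 - 3/2)))/4 = -34200 - (-1)*sqrt(63*(1 + 36*(63/2))/2)/4 = -34200 - (-1)*sqrt(63*(1 + 1134)/2)/4 = -34200 - (-1)*sqrt((63/2)*1135)/4 = -34200 - (-1)*sqrt(71505/2)/4 = -34200 - (-1)*3*sqrt(15890)/2/4 = -34200 - (-3)*sqrt(15890)/8 = -34200 + 3*sqrt(15890)/8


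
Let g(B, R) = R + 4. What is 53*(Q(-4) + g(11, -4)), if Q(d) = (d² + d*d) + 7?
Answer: 2067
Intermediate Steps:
g(B, R) = 4 + R
Q(d) = 7 + 2*d² (Q(d) = (d² + d²) + 7 = 2*d² + 7 = 7 + 2*d²)
53*(Q(-4) + g(11, -4)) = 53*((7 + 2*(-4)²) + (4 - 4)) = 53*((7 + 2*16) + 0) = 53*((7 + 32) + 0) = 53*(39 + 0) = 53*39 = 2067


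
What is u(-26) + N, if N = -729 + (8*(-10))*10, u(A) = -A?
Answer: -1503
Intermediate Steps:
N = -1529 (N = -729 - 80*10 = -729 - 800 = -1529)
u(-26) + N = -1*(-26) - 1529 = 26 - 1529 = -1503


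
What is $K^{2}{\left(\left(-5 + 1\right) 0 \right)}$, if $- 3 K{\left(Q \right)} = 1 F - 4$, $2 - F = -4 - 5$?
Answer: $\frac{49}{9} \approx 5.4444$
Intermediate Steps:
$F = 11$ ($F = 2 - \left(-4 - 5\right) = 2 - -9 = 2 + 9 = 11$)
$K{\left(Q \right)} = - \frac{7}{3}$ ($K{\left(Q \right)} = - \frac{1 \cdot 11 - 4}{3} = - \frac{11 - 4}{3} = \left(- \frac{1}{3}\right) 7 = - \frac{7}{3}$)
$K^{2}{\left(\left(-5 + 1\right) 0 \right)} = \left(- \frac{7}{3}\right)^{2} = \frac{49}{9}$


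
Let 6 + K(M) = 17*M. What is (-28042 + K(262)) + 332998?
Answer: 309404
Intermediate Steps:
K(M) = -6 + 17*M
(-28042 + K(262)) + 332998 = (-28042 + (-6 + 17*262)) + 332998 = (-28042 + (-6 + 4454)) + 332998 = (-28042 + 4448) + 332998 = -23594 + 332998 = 309404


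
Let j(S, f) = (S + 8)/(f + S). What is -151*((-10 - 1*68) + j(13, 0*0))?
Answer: 149943/13 ≈ 11534.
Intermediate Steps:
j(S, f) = (8 + S)/(S + f)
-151*((-10 - 1*68) + j(13, 0*0)) = -151*((-10 - 1*68) + (8 + 13)/(13 + 0*0)) = -151*((-10 - 68) + 21/(13 + 0)) = -151*(-78 + 21/13) = -151*(-993/13) = 149943/13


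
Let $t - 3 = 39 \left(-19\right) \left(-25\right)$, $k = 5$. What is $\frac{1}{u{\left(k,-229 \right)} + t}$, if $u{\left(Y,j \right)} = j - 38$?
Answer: $\frac{1}{18261} \approx 5.4762 \cdot 10^{-5}$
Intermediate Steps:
$u{\left(Y,j \right)} = -38 + j$
$t = 18528$ ($t = 3 + 39 \left(-19\right) \left(-25\right) = 3 - -18525 = 3 + 18525 = 18528$)
$\frac{1}{u{\left(k,-229 \right)} + t} = \frac{1}{\left(-38 - 229\right) + 18528} = \frac{1}{-267 + 18528} = \frac{1}{18261}$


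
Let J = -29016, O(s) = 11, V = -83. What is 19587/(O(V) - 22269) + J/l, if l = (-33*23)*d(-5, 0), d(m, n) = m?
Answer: -240056931/28156370 ≈ -8.5258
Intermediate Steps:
l = 3795 (l = -33*23*(-5) = -759*(-5) = 3795)
19587/(O(V) - 22269) + J/l = 19587/(11 - 22269) - 29016/3795 = 19587/(-22258) - 29016*1/3795 = 19587*(-1/22258) - 9672/1265 = -19587/22258 - 9672/1265 = -240056931/28156370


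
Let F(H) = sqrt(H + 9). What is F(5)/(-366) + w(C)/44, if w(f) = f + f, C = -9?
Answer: -9/22 - sqrt(14)/366 ≈ -0.41931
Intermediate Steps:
F(H) = sqrt(9 + H)
w(f) = 2*f
F(5)/(-366) + w(C)/44 = sqrt(9 + 5)/(-366) + (2*(-9))/44 = sqrt(14)*(-1/366) - 18*1/44 = -sqrt(14)/366 - 9/22 = -9/22 - sqrt(14)/366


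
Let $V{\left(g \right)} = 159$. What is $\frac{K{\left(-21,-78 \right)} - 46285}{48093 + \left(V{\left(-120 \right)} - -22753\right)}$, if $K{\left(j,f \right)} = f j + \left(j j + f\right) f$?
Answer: $- \frac{72961}{71005} \approx -1.0275$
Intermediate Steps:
$K{\left(j,f \right)} = f j + f \left(f + j^{2}\right)$ ($K{\left(j,f \right)} = f j + \left(j^{2} + f\right) f = f j + \left(f + j^{2}\right) f = f j + f \left(f + j^{2}\right)$)
$\frac{K{\left(-21,-78 \right)} - 46285}{48093 + \left(V{\left(-120 \right)} - -22753\right)} = \frac{- 78 \left(-78 - 21 + \left(-21\right)^{2}\right) - 46285}{48093 + \left(159 - -22753\right)} = \frac{- 78 \left(-78 - 21 + 441\right) - 46285}{48093 + \left(159 + 22753\right)} = \frac{\left(-78\right) 342 - 46285}{48093 + 22912} = \frac{-26676 - 46285}{71005} = \left(-72961\right) \frac{1}{71005} = - \frac{72961}{71005}$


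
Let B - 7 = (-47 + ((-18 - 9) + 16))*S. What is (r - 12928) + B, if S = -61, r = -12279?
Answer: -21662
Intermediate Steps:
B = 3545 (B = 7 + (-47 + ((-18 - 9) + 16))*(-61) = 7 + (-47 + (-27 + 16))*(-61) = 7 + (-47 - 11)*(-61) = 7 - 58*(-61) = 7 + 3538 = 3545)
(r - 12928) + B = (-12279 - 12928) + 3545 = -25207 + 3545 = -21662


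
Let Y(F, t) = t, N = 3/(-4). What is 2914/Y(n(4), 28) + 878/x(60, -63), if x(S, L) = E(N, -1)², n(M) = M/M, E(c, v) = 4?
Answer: 8901/56 ≈ 158.95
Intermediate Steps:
N = -¾ (N = 3*(-¼) = -¾ ≈ -0.75000)
n(M) = 1
x(S, L) = 16 (x(S, L) = 4² = 16)
2914/Y(n(4), 28) + 878/x(60, -63) = 2914/28 + 878/16 = 2914*(1/28) + 878*(1/16) = 1457/14 + 439/8 = 8901/56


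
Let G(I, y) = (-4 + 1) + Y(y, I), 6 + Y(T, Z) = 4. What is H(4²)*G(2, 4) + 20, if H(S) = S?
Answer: -60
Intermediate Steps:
Y(T, Z) = -2 (Y(T, Z) = -6 + 4 = -2)
G(I, y) = -5 (G(I, y) = (-4 + 1) - 2 = -3 - 2 = -5)
H(4²)*G(2, 4) + 20 = 4²*(-5) + 20 = 16*(-5) + 20 = -80 + 20 = -60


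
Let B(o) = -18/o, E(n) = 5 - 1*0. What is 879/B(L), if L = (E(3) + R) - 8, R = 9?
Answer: -293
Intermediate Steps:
E(n) = 5 (E(n) = 5 + 0 = 5)
L = 6 (L = (5 + 9) - 8 = 14 - 8 = 6)
879/B(L) = 879/((-18/6)) = 879/((-18*⅙)) = 879/(-3) = 879*(-⅓) = -293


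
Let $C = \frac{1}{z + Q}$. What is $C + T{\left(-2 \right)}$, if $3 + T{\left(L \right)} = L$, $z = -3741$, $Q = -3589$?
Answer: $- \frac{36651}{7330} \approx -5.0001$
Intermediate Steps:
$T{\left(L \right)} = -3 + L$
$C = - \frac{1}{7330}$ ($C = \frac{1}{-3741 - 3589} = \frac{1}{-7330} = - \frac{1}{7330} \approx -0.00013643$)
$C + T{\left(-2 \right)} = - \frac{1}{7330} - 5 = - \frac{36651}{7330}$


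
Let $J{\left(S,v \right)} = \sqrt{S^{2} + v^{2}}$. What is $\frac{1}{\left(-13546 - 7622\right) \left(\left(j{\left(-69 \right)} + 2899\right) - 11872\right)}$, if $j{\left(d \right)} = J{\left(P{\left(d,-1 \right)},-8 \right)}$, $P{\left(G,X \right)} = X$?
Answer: $\frac{997}{189370489728} + \frac{\sqrt{65}}{1704334407552} \approx 5.2695 \cdot 10^{-9}$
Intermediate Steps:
$j{\left(d \right)} = \sqrt{65}$ ($j{\left(d \right)} = \sqrt{\left(-1\right)^{2} + \left(-8\right)^{2}} = \sqrt{1 + 64} = \sqrt{65}$)
$\frac{1}{\left(-13546 - 7622\right) \left(\left(j{\left(-69 \right)} + 2899\right) - 11872\right)} = \frac{1}{\left(-13546 - 7622\right) \left(\left(\sqrt{65} + 2899\right) - 11872\right)} = \frac{1}{\left(-21168\right) \left(\left(2899 + \sqrt{65}\right) - 11872\right)} = - \frac{1}{21168 \left(-8973 + \sqrt{65}\right)}$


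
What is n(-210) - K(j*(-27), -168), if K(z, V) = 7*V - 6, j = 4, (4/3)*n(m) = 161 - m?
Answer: 5841/4 ≈ 1460.3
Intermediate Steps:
n(m) = 483/4 - 3*m/4 (n(m) = 3*(161 - m)/4 = 483/4 - 3*m/4)
K(z, V) = -6 + 7*V
n(-210) - K(j*(-27), -168) = (483/4 - ¾*(-210)) - (-6 + 7*(-168)) = (483/4 + 315/2) - (-6 - 1176) = 1113/4 - 1*(-1182) = 1113/4 + 1182 = 5841/4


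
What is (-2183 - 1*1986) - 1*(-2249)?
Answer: -1920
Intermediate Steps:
(-2183 - 1*1986) - 1*(-2249) = (-2183 - 1986) + 2249 = -4169 + 2249 = -1920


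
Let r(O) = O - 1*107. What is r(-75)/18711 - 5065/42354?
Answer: -1626661/12579138 ≈ -0.12931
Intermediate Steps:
r(O) = -107 + O (r(O) = O - 107 = -107 + O)
r(-75)/18711 - 5065/42354 = (-107 - 75)/18711 - 5065/42354 = -182*1/18711 - 5065*1/42354 = -26/2673 - 5065/42354 = -1626661/12579138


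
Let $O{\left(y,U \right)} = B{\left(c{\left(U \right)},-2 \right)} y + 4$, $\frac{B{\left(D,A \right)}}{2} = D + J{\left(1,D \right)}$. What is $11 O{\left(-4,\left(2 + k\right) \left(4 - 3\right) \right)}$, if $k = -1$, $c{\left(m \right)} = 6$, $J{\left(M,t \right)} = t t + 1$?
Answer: $-3740$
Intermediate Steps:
$J{\left(M,t \right)} = 1 + t^{2}$ ($J{\left(M,t \right)} = t^{2} + 1 = 1 + t^{2}$)
$B{\left(D,A \right)} = 2 + 2 D + 2 D^{2}$ ($B{\left(D,A \right)} = 2 \left(D + \left(1 + D^{2}\right)\right) = 2 \left(1 + D + D^{2}\right) = 2 + 2 D + 2 D^{2}$)
$O{\left(y,U \right)} = 4 + 86 y$ ($O{\left(y,U \right)} = \left(2 + 2 \cdot 6 + 2 \cdot 6^{2}\right) y + 4 = \left(2 + 12 + 2 \cdot 36\right) y + 4 = \left(2 + 12 + 72\right) y + 4 = 86 y + 4 = 4 + 86 y$)
$11 O{\left(-4,\left(2 + k\right) \left(4 - 3\right) \right)} = 11 \left(4 + 86 \left(-4\right)\right) = 11 \left(4 - 344\right) = 11 \left(-340\right) = -3740$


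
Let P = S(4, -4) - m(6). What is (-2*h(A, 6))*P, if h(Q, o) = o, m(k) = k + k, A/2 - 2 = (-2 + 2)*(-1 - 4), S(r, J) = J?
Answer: 192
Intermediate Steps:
A = 4 (A = 4 + 2*((-2 + 2)*(-1 - 4)) = 4 + 2*(0*(-5)) = 4 + 2*0 = 4 + 0 = 4)
m(k) = 2*k
P = -16 (P = -4 - 2*6 = -4 - 1*12 = -4 - 12 = -16)
(-2*h(A, 6))*P = -2*6*(-16) = -12*(-16) = 192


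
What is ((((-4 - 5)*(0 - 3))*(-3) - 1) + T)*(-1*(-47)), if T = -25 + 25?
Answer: -3854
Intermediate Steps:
T = 0
((((-4 - 5)*(0 - 3))*(-3) - 1) + T)*(-1*(-47)) = ((((-4 - 5)*(0 - 3))*(-3) - 1) + 0)*(-1*(-47)) = ((-9*(-3)*(-3) - 1) + 0)*47 = ((27*(-3) - 1) + 0)*47 = ((-81 - 1) + 0)*47 = (-82 + 0)*47 = -82*47 = -3854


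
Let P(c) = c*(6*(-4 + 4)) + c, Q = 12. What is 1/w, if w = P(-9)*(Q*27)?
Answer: -1/2916 ≈ -0.00034294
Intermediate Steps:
P(c) = c (P(c) = c*(6*0) + c = c*0 + c = 0 + c = c)
w = -2916 (w = -108*27 = -9*324 = -2916)
1/w = 1/(-2916) = -1/2916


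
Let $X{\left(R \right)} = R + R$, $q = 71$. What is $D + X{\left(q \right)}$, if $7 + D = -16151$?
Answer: $-16016$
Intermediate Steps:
$D = -16158$ ($D = -7 - 16151 = -16158$)
$X{\left(R \right)} = 2 R$
$D + X{\left(q \right)} = -16158 + 2 \cdot 71 = -16158 + 142 = -16016$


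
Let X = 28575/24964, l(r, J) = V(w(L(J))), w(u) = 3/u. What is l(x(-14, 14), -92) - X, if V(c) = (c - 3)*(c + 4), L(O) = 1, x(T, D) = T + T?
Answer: -28575/24964 ≈ -1.1446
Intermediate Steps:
x(T, D) = 2*T
V(c) = (-3 + c)*(4 + c)
l(r, J) = 0 (l(r, J) = -12 + 3/1 + (3/1)² = -12 + 3*1 + (3*1)² = -12 + 3 + 3² = -12 + 3 + 9 = 0)
X = 28575/24964 (X = 28575*(1/24964) = 28575/24964 ≈ 1.1446)
l(x(-14, 14), -92) - X = 0 - 1*28575/24964 = 0 - 28575/24964 = -28575/24964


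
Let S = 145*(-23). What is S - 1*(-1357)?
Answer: -1978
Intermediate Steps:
S = -3335
S - 1*(-1357) = -3335 - 1*(-1357) = -3335 + 1357 = -1978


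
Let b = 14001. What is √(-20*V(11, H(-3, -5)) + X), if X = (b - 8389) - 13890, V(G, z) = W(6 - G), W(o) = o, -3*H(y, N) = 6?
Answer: I*√8178 ≈ 90.432*I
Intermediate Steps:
H(y, N) = -2 (H(y, N) = -⅓*6 = -2)
V(G, z) = 6 - G
X = -8278 (X = (14001 - 8389) - 13890 = 5612 - 13890 = -8278)
√(-20*V(11, H(-3, -5)) + X) = √(-20*(6 - 1*11) - 8278) = √(-20*(6 - 11) - 8278) = √(-20*(-5) - 8278) = √(100 - 8278) = √(-8178) = I*√8178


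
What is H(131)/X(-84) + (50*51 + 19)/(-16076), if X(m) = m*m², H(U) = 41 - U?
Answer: -21127913/132337632 ≈ -0.15965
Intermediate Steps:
X(m) = m³
H(131)/X(-84) + (50*51 + 19)/(-16076) = (41 - 1*131)/((-84)³) + (50*51 + 19)/(-16076) = (41 - 131)/(-592704) + (2550 + 19)*(-1/16076) = -90*(-1/592704) + 2569*(-1/16076) = 5/32928 - 2569/16076 = -21127913/132337632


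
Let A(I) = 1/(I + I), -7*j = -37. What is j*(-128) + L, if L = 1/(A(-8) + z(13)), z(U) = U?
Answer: -980240/1449 ≈ -676.49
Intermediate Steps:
j = 37/7 (j = -⅐*(-37) = 37/7 ≈ 5.2857)
A(I) = 1/(2*I)
L = 16/207 (L = 1/((½)/(-8) + 13) = 1/((½)*(-⅛) + 13) = 1/(-1/16 + 13) = 1/(207/16) = 16/207 ≈ 0.077295)
j*(-128) + L = (37/7)*(-128) + 16/207 = -4736/7 + 16/207 = -980240/1449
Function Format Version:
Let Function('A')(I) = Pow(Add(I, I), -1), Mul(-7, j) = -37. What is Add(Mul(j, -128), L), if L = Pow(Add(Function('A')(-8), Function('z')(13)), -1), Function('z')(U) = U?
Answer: Rational(-980240, 1449) ≈ -676.49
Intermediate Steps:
j = Rational(37, 7) (j = Mul(Rational(-1, 7), -37) = Rational(37, 7) ≈ 5.2857)
Function('A')(I) = Mul(Rational(1, 2), Pow(I, -1)) (Function('A')(I) = Pow(Mul(2, I), -1) = Mul(Rational(1, 2), Pow(I, -1)))
L = Rational(16, 207) (L = Pow(Add(Mul(Rational(1, 2), Pow(-8, -1)), 13), -1) = Pow(Add(Mul(Rational(1, 2), Rational(-1, 8)), 13), -1) = Pow(Add(Rational(-1, 16), 13), -1) = Pow(Rational(207, 16), -1) = Rational(16, 207) ≈ 0.077295)
Add(Mul(j, -128), L) = Add(Mul(Rational(37, 7), -128), Rational(16, 207)) = Add(Rational(-4736, 7), Rational(16, 207)) = Rational(-980240, 1449)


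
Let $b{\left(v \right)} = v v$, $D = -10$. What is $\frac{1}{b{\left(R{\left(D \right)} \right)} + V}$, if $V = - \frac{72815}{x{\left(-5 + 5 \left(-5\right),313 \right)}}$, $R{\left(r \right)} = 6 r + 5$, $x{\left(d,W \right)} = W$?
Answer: $\frac{313}{874010} \approx 0.00035812$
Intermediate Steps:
$R{\left(r \right)} = 5 + 6 r$
$V = - \frac{72815}{313} \approx -232.64$
$b{\left(v \right)} = v^{2}$
$\frac{1}{b{\left(R{\left(D \right)} \right)} + V} = \frac{1}{\left(5 + 6 \left(-10\right)\right)^{2} - \frac{72815}{313}} = \frac{1}{\left(5 - 60\right)^{2} - \frac{72815}{313}} = \frac{1}{\left(-55\right)^{2} - \frac{72815}{313}} = \frac{1}{3025 - \frac{72815}{313}} = \frac{1}{\frac{874010}{313}} = \frac{313}{874010}$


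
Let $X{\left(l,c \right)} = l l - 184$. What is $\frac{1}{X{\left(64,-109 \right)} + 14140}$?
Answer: $\frac{1}{18052} \approx 5.5396 \cdot 10^{-5}$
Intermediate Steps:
$X{\left(l,c \right)} = -184 + l^{2}$ ($X{\left(l,c \right)} = l^{2} - 184 = -184 + l^{2}$)
$\frac{1}{X{\left(64,-109 \right)} + 14140} = \frac{1}{\left(-184 + 64^{2}\right) + 14140} = \frac{1}{\left(-184 + 4096\right) + 14140} = \frac{1}{3912 + 14140} = \frac{1}{18052}$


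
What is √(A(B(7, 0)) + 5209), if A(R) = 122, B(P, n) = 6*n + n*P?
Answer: √5331 ≈ 73.014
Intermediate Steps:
B(P, n) = 6*n + P*n
√(A(B(7, 0)) + 5209) = √(122 + 5209) = √5331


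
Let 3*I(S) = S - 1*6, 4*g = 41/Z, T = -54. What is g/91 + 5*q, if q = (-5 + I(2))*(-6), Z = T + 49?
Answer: 345759/1820 ≈ 189.98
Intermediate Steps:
Z = -5 (Z = -54 + 49 = -5)
g = -41/20 (g = (41/(-5))/4 = (41*(-1/5))/4 = (1/4)*(-41/5) = -41/20 ≈ -2.0500)
I(S) = -2 + S/3 (I(S) = (S - 1*6)/3 = (S - 6)/3 = (-6 + S)/3 = -2 + S/3)
q = 38 (q = (-5 + (-2 + (1/3)*2))*(-6) = (-5 + (-2 + 2/3))*(-6) = (-5 - 4/3)*(-6) = -19/3*(-6) = 38)
g/91 + 5*q = -41/20/91 + 5*38 = -41/20*1/91 + 190 = -41/1820 + 190 = 345759/1820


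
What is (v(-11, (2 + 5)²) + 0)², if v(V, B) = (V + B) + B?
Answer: 7569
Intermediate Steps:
v(V, B) = V + 2*B (v(V, B) = (B + V) + B = V + 2*B)
(v(-11, (2 + 5)²) + 0)² = ((-11 + 2*(2 + 5)²) + 0)² = ((-11 + 2*7²) + 0)² = ((-11 + 2*49) + 0)² = ((-11 + 98) + 0)² = (87 + 0)² = 87² = 7569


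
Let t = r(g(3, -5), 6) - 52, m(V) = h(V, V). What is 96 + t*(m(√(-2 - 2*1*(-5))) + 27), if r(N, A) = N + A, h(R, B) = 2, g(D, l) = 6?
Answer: -1064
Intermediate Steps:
r(N, A) = A + N
m(V) = 2
t = -40 (t = (6 + 6) - 52 = 12 - 52 = -40)
96 + t*(m(√(-2 - 2*1*(-5))) + 27) = 96 - 40*(2 + 27) = 96 - 40*29 = 96 - 1160 = -1064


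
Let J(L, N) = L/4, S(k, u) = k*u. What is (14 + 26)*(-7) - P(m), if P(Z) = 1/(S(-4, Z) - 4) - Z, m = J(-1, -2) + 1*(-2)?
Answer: -5649/20 ≈ -282.45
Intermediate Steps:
J(L, N) = L/4 (J(L, N) = L*(¼) = L/4)
m = -9/4 (m = (¼)*(-1) + 1*(-2) = -¼ - 2 = -9/4 ≈ -2.2500)
P(Z) = 1/(-4 - 4*Z) - Z (P(Z) = 1/(-4*Z - 4) - Z = 1/(-4 - 4*Z) - Z)
(14 + 26)*(-7) - P(m) = (14 + 26)*(-7) - (-¼ - 1*(-9/4) - (-9/4)²)/(1 - 9/4) = 40*(-7) - (-¼ + 9/4 - 1*81/16)/(-5/4) = -280 - (-4)*(-¼ + 9/4 - 81/16)/5 = -280 - (-4)*(-49)/(5*16) = -280 - 1*49/20 = -280 - 49/20 = -5649/20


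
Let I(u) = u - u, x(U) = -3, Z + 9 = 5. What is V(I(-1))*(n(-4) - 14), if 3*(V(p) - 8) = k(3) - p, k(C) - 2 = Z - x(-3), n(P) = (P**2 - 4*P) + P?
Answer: 350/3 ≈ 116.67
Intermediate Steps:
Z = -4 (Z = -9 + 5 = -4)
I(u) = 0
n(P) = P**2 - 3*P
k(C) = 1 (k(C) = 2 + (-4 - 1*(-3)) = 2 + (-4 + 3) = 2 - 1 = 1)
V(p) = 25/3 - p/3 (V(p) = 8 + (1 - p)/3 = 8 + (1/3 - p/3) = 25/3 - p/3)
V(I(-1))*(n(-4) - 14) = (25/3 - 1/3*0)*(-4*(-3 - 4) - 14) = (25/3 + 0)*(-4*(-7) - 14) = 25*(28 - 14)/3 = (25/3)*14 = 350/3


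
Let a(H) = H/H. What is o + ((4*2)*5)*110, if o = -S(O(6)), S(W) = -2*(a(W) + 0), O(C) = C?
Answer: 4402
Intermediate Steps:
a(H) = 1
S(W) = -2 (S(W) = -2*(1 + 0) = -2*1 = -2)
o = 2 (o = -1*(-2) = 2)
o + ((4*2)*5)*110 = 2 + ((4*2)*5)*110 = 2 + (8*5)*110 = 2 + 40*110 = 2 + 4400 = 4402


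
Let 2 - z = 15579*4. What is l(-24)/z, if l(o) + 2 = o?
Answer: 13/31157 ≈ 0.00041724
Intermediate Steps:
z = -62314 (z = 2 - 15579*4 = 2 - 1*62316 = 2 - 62316 = -62314)
l(o) = -2 + o
l(-24)/z = (-2 - 24)/(-62314) = -26*(-1/62314) = 13/31157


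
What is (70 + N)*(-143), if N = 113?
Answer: -26169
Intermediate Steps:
(70 + N)*(-143) = (70 + 113)*(-143) = 183*(-143) = -26169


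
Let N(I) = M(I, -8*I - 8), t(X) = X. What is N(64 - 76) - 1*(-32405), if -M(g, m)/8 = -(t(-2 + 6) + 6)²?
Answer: 33205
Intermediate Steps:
M(g, m) = 800 (M(g, m) = -(-8)*((-2 + 6) + 6)² = -(-8)*(4 + 6)² = -(-8)*10² = -(-8)*100 = -8*(-100) = 800)
N(I) = 800
N(64 - 76) - 1*(-32405) = 800 - 1*(-32405) = 800 + 32405 = 33205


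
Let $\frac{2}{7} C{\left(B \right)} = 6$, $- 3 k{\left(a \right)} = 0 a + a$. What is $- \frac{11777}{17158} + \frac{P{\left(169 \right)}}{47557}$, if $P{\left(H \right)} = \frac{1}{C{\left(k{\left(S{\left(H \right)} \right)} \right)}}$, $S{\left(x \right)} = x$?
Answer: $- \frac{11761637411}{17135643126} \approx -0.68638$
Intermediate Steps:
$k{\left(a \right)} = - \frac{a}{3}$ ($k{\left(a \right)} = - \frac{0 a + a}{3} = - \frac{0 + a}{3} = - \frac{a}{3}$)
$C{\left(B \right)} = 21$ ($C{\left(B \right)} = \frac{7}{2} \cdot 6 = 21$)
$P{\left(H \right)} = \frac{1}{21}$
$- \frac{11777}{17158} + \frac{P{\left(169 \right)}}{47557} = - \frac{11777}{17158} + \frac{1}{21 \cdot 47557} = \left(-11777\right) \frac{1}{17158} + \frac{1}{21} \cdot \frac{1}{47557} = - \frac{11777}{17158} + \frac{1}{998697} = - \frac{11761637411}{17135643126}$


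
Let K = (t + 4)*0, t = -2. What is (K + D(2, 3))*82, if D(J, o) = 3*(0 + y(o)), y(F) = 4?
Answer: 984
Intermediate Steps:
K = 0 (K = (-2 + 4)*0 = 2*0 = 0)
D(J, o) = 12 (D(J, o) = 3*(0 + 4) = 3*4 = 12)
(K + D(2, 3))*82 = (0 + 12)*82 = 12*82 = 984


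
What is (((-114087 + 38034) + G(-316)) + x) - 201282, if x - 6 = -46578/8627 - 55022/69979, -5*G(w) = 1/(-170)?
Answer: -142315245334447217/513152508050 ≈ -2.7734e+5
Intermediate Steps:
G(w) = 1/850 (G(w) = -⅕/(-170) = -⅕*(-1/170) = 1/850)
x = -111903658/603708833 (x = 6 + (-46578/8627 - 55022/69979) = 6 - 3734156656/603708833 = -111903658/603708833 ≈ -0.18536)
(((-114087 + 38034) + G(-316)) + x) - 201282 = (((-114087 + 38034) + 1/850) - 111903658/603708833) - 201282 = ((-76053 + 1/850) - 111903658/603708833) - 201282 = (-64645049/850 - 111903658/603708833) - 201282 = -39026882209127117/513152508050 - 201282 = -142315245334447217/513152508050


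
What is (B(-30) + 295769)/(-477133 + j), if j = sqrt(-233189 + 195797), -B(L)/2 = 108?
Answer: -141018089549/227655937081 - 1182212*I*sqrt(2337)/227655937081 ≈ -0.61944 - 0.00025104*I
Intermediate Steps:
B(L) = -216 (B(L) = -2*108 = -216)
j = 4*I*sqrt(2337) (j = sqrt(-37392) = 4*I*sqrt(2337) ≈ 193.37*I)
(B(-30) + 295769)/(-477133 + j) = (-216 + 295769)/(-477133 + 4*I*sqrt(2337)) = 295553/(-477133 + 4*I*sqrt(2337))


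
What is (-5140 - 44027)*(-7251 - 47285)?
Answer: 2681371512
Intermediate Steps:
(-5140 - 44027)*(-7251 - 47285) = -49167*(-54536) = 2681371512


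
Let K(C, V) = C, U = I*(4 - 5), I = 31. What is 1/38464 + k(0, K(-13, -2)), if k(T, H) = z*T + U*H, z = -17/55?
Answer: 15500993/38464 ≈ 403.00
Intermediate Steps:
z = -17/55 (z = -17*1/55 = -17/55 ≈ -0.30909)
U = -31 (U = 31*(4 - 5) = 31*(-1) = -31)
k(T, H) = -31*H - 17*T/55 (k(T, H) = -17*T/55 - 31*H = -31*H - 17*T/55)
1/38464 + k(0, K(-13, -2)) = 1/38464 + (-31*(-13) - 17/55*0) = 1/38464 + (403 + 0) = 1/38464 + 403 = 15500993/38464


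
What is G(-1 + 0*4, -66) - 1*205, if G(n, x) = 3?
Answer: -202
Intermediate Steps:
G(-1 + 0*4, -66) - 1*205 = 3 - 1*205 = 3 - 205 = -202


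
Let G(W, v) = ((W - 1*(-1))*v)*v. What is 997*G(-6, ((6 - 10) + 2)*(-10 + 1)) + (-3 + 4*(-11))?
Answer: -1615187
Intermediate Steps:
G(W, v) = v²*(1 + W) (G(W, v) = ((W + 1)*v)*v = ((1 + W)*v)*v = (v*(1 + W))*v = v²*(1 + W))
997*G(-6, ((6 - 10) + 2)*(-10 + 1)) + (-3 + 4*(-11)) = 997*((((6 - 10) + 2)*(-10 + 1))²*(1 - 6)) + (-3 + 4*(-11)) = 997*(((-4 + 2)*(-9))²*(-5)) + (-3 - 44) = 997*((-2*(-9))²*(-5)) - 47 = 997*(18²*(-5)) - 47 = 997*(324*(-5)) - 47 = 997*(-1620) - 47 = -1615140 - 47 = -1615187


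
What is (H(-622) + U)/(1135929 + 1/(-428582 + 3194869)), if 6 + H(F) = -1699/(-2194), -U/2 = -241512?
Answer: 2931553812601817/6894218542619056 ≈ 0.42522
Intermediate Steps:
U = 483024 (U = -2*(-241512) = 483024)
H(F) = -11465/2194 (H(F) = -6 - 1699/(-2194) = -6 - 1699*(-1/2194) = -6 + 1699/2194 = -11465/2194)
(H(-622) + U)/(1135929 + 1/(-428582 + 3194869)) = (-11465/2194 + 483024)/(1135929 + 1/(-428582 + 3194869)) = 1059743191/(2194*(1135929 + 1/2766287)) = 1059743191/(2194*(3142305625624/2766287)) = (1059743191/2194)*(2766287/3142305625624) = 2931553812601817/6894218542619056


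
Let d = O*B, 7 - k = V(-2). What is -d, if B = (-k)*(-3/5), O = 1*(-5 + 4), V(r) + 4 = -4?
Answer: 9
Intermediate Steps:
V(r) = -8 (V(r) = -4 - 4 = -8)
k = 15 (k = 7 - 1*(-8) = 7 + 8 = 15)
O = -1 (O = 1*(-1) = -1)
B = 9 (B = (-1*15)*(-3/5) = -(-45)/5 = -15*(-⅗) = 9)
d = -9 (d = -1*9 = -9)
-d = -1*(-9) = 9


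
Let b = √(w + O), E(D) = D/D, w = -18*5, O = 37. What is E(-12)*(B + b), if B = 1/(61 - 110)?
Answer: -1/49 + I*√53 ≈ -0.020408 + 7.2801*I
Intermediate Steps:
w = -90
B = -1/49 (B = 1/(-49) = -1/49 ≈ -0.020408)
E(D) = 1
b = I*√53 (b = √(-90 + 37) = √(-53) = I*√53 ≈ 7.2801*I)
E(-12)*(B + b) = 1*(-1/49 + I*√53) = -1/49 + I*√53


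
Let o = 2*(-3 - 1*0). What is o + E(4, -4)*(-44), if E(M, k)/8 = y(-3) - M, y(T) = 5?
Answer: -358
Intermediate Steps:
E(M, k) = 40 - 8*M (E(M, k) = 8*(5 - M) = 40 - 8*M)
o = -6 (o = 2*(-3 + 0) = 2*(-3) = -6)
o + E(4, -4)*(-44) = -6 + (40 - 8*4)*(-44) = -6 + (40 - 32)*(-44) = -6 + 8*(-44) = -6 - 352 = -358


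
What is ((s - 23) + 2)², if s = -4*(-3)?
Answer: 81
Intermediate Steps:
s = 12
((s - 23) + 2)² = ((12 - 23) + 2)² = (-11 + 2)² = (-9)² = 81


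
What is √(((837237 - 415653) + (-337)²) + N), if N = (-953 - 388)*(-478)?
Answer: √1176151 ≈ 1084.5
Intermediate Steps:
N = 640998 (N = -1341*(-478) = 640998)
√(((837237 - 415653) + (-337)²) + N) = √(((837237 - 415653) + (-337)²) + 640998) = √((421584 + 113569) + 640998) = √(535153 + 640998) = √1176151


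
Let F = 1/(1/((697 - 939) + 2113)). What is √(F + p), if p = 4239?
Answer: √6110 ≈ 78.167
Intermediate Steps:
F = 1871 (F = 1/(1/(-242 + 2113)) = 1/(1/1871) = 1871)
√(F + p) = √(1871 + 4239) = √6110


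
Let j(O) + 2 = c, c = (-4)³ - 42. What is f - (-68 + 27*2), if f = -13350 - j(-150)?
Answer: -13228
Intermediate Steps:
c = -106 (c = -64 - 42 = -106)
j(O) = -108 (j(O) = -2 - 106 = -108)
f = -13242 (f = -13350 - 1*(-108) = -13350 + 108 = -13242)
f - (-68 + 27*2) = -13242 - (-68 + 27*2) = -13242 - (-68 + 54) = -13242 - 1*(-14) = -13242 + 14 = -13228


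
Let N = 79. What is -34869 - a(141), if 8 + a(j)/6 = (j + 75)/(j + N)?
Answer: -1915479/55 ≈ -34827.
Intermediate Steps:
a(j) = -48 + 6*(75 + j)/(79 + j) (a(j) = -48 + 6*((j + 75)/(j + 79)) = -48 + 6*((75 + j)/(79 + j)) = -48 + 6*(75 + j)/(79 + j))
-34869 - a(141) = -34869 - 6*(-557 - 7*141)/(79 + 141) = -34869 - 6*(-557 - 987)/220 = -34869 - 6*(-1544)/220 = -34869 - 1*(-2316/55) = -34869 + 2316/55 = -1915479/55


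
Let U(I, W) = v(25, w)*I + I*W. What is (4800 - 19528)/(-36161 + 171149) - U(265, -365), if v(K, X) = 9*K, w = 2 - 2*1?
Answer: 178858574/4821 ≈ 37100.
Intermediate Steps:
w = 0 (w = 2 - 2 = 0)
U(I, W) = 225*I + I*W (U(I, W) = (9*25)*I + I*W = 225*I + I*W)
(4800 - 19528)/(-36161 + 171149) - U(265, -365) = (4800 - 19528)/(-36161 + 171149) - 265*(225 - 365) = -14728/134988 - 265*(-140) = -14728*1/134988 - 1*(-37100) = -526/4821 + 37100 = 178858574/4821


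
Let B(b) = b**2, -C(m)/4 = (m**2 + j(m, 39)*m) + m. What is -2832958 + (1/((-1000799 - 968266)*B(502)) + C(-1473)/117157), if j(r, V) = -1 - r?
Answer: -1405748481069817081/496212256260 ≈ -2.8330e+6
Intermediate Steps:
C(m) = -4*m - 4*m**2 - 4*m*(-1 - m) (C(m) = -4*((m**2 + (-1 - m)*m) + m) = -4*((m**2 + m*(-1 - m)) + m) = -4*(m + m**2 + m*(-1 - m)) = -4*m - 4*m**2 - 4*m*(-1 - m))
-2832958 + (1/((-1000799 - 968266)*B(502)) + C(-1473)/117157) = -2832958 + (1/((-1000799 - 968266)*(502**2)) + 0/117157) = -2832958 + (1/(-1969065*252004) + 0*(1/117157)) = -2832958 + (-1/1969065*1/252004 + 0) = -2832958 + (-1/496212256260 + 0) = -2832958 - 1/496212256260 = -1405748481069817081/496212256260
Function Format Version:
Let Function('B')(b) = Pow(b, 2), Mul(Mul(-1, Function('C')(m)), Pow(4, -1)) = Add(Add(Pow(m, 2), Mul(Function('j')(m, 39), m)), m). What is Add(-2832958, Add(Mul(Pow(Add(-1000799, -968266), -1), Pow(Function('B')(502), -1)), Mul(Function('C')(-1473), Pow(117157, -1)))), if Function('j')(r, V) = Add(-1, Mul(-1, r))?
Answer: Rational(-1405748481069817081, 496212256260) ≈ -2.8330e+6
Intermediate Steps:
Function('C')(m) = Add(Mul(-4, m), Mul(-4, Pow(m, 2)), Mul(-4, m, Add(-1, Mul(-1, m)))) (Function('C')(m) = Mul(-4, Add(Add(Pow(m, 2), Mul(Add(-1, Mul(-1, m)), m)), m)) = Mul(-4, Add(Add(Pow(m, 2), Mul(m, Add(-1, Mul(-1, m)))), m)) = Mul(-4, Add(m, Pow(m, 2), Mul(m, Add(-1, Mul(-1, m))))) = Add(Mul(-4, m), Mul(-4, Pow(m, 2)), Mul(-4, m, Add(-1, Mul(-1, m)))))
Add(-2832958, Add(Mul(Pow(Add(-1000799, -968266), -1), Pow(Function('B')(502), -1)), Mul(Function('C')(-1473), Pow(117157, -1)))) = Add(-2832958, Add(Mul(Pow(Add(-1000799, -968266), -1), Pow(Pow(502, 2), -1)), Mul(0, Pow(117157, -1)))) = Add(-2832958, Add(Mul(Pow(-1969065, -1), Pow(252004, -1)), Mul(0, Rational(1, 117157)))) = Add(-2832958, Add(Mul(Rational(-1, 1969065), Rational(1, 252004)), 0)) = Add(-2832958, Add(Rational(-1, 496212256260), 0)) = Add(-2832958, Rational(-1, 496212256260)) = Rational(-1405748481069817081, 496212256260)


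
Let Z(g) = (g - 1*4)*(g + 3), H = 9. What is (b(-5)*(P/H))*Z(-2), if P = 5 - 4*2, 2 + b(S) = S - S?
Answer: -4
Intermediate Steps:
b(S) = -2 (b(S) = -2 + (S - S) = -2 + 0 = -2)
P = -3 (P = 5 - 8 = -3)
Z(g) = (-4 + g)*(3 + g) (Z(g) = (g - 4)*(3 + g) = (-4 + g)*(3 + g))
(b(-5)*(P/H))*Z(-2) = (-(-6)/9)*(-12 + (-2)² - 1*(-2)) = (-(-6)/9)*(-12 + 4 + 2) = -2*(-⅓)*(-6) = (⅔)*(-6) = -4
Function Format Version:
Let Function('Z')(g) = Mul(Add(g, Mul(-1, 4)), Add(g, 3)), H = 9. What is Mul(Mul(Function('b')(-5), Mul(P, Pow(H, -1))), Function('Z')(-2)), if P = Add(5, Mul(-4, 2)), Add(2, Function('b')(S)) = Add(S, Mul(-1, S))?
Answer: -4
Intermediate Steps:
Function('b')(S) = -2 (Function('b')(S) = Add(-2, Add(S, Mul(-1, S))) = Add(-2, 0) = -2)
P = -3 (P = Add(5, -8) = -3)
Function('Z')(g) = Mul(Add(-4, g), Add(3, g)) (Function('Z')(g) = Mul(Add(g, -4), Add(3, g)) = Mul(Add(-4, g), Add(3, g)))
Mul(Mul(Function('b')(-5), Mul(P, Pow(H, -1))), Function('Z')(-2)) = Mul(Mul(-2, Mul(-3, Pow(9, -1))), Add(-12, Pow(-2, 2), Mul(-1, -2))) = Mul(Mul(-2, Mul(-3, Rational(1, 9))), Add(-12, 4, 2)) = Mul(Mul(-2, Rational(-1, 3)), -6) = Mul(Rational(2, 3), -6) = -4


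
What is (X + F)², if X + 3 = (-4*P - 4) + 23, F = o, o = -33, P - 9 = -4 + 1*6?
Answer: 3721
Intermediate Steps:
P = 11 (P = 9 + (-4 + 1*6) = 9 + (-4 + 6) = 9 + 2 = 11)
F = -33
X = -28 (X = -3 + ((-4*11 - 4) + 23) = -3 + ((-44 - 4) + 23) = -3 + (-48 + 23) = -3 - 25 = -28)
(X + F)² = (-28 - 33)² = (-61)² = 3721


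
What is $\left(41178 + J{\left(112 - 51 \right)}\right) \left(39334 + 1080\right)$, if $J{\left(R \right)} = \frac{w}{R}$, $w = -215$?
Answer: $\frac{101505540202}{61} \approx 1.664 \cdot 10^{9}$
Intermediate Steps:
$J{\left(R \right)} = - \frac{215}{R}$
$\left(41178 + J{\left(112 - 51 \right)}\right) \left(39334 + 1080\right) = \left(41178 - \frac{215}{112 - 51}\right) \left(39334 + 1080\right) = \left(41178 - \frac{215}{61}\right) 40414 = \frac{2511643}{61} \cdot 40414 = \frac{101505540202}{61}$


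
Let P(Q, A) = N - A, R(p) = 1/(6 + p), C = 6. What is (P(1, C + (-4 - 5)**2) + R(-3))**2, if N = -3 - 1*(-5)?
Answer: 64516/9 ≈ 7168.4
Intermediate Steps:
N = 2 (N = -3 + 5 = 2)
P(Q, A) = 2 - A
(P(1, C + (-4 - 5)**2) + R(-3))**2 = ((2 - (6 + (-4 - 5)**2)) + 1/(6 - 3))**2 = ((2 - (6 + (-9)**2)) + 1/3)**2 = ((2 - (6 + 81)) + 1/3)**2 = ((2 - 1*87) + 1/3)**2 = ((2 - 87) + 1/3)**2 = (-85 + 1/3)**2 = (-254/3)**2 = 64516/9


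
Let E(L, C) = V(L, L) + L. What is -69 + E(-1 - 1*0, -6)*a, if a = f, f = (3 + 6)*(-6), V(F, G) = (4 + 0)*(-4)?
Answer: 849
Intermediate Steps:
V(F, G) = -16 (V(F, G) = 4*(-4) = -16)
f = -54 (f = 9*(-6) = -54)
a = -54
E(L, C) = -16 + L
-69 + E(-1 - 1*0, -6)*a = -69 + (-16 + (-1 - 1*0))*(-54) = -69 + (-16 + (-1 + 0))*(-54) = -69 + (-16 - 1)*(-54) = -69 - 17*(-54) = -69 + 918 = 849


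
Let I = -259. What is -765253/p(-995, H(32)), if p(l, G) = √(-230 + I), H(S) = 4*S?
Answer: 765253*I*√489/489 ≈ 34606.0*I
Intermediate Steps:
p(l, G) = I*√489 (p(l, G) = √(-230 - 259) = √(-489) = I*√489)
-765253/p(-995, H(32)) = -765253*(-I*√489/489) = -(-765253)*I*√489/489 = 765253*I*√489/489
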